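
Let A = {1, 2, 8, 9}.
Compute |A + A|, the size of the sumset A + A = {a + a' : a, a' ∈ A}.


A + A = {a + a' : a, a' ∈ A}; |A| = 4.
General bounds: 2|A| - 1 ≤ |A + A| ≤ |A|(|A|+1)/2, i.e. 7 ≤ |A + A| ≤ 10.
Lower bound 2|A|-1 is attained iff A is an arithmetic progression.
Enumerate sums a + a' for a ≤ a' (symmetric, so this suffices):
a = 1: 1+1=2, 1+2=3, 1+8=9, 1+9=10
a = 2: 2+2=4, 2+8=10, 2+9=11
a = 8: 8+8=16, 8+9=17
a = 9: 9+9=18
Distinct sums: {2, 3, 4, 9, 10, 11, 16, 17, 18}
|A + A| = 9

|A + A| = 9


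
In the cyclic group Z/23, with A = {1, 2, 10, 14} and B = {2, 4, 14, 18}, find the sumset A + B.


Work in Z/23Z: reduce every sum a + b modulo 23.
Enumerate all 16 pairs:
a = 1: 1+2=3, 1+4=5, 1+14=15, 1+18=19
a = 2: 2+2=4, 2+4=6, 2+14=16, 2+18=20
a = 10: 10+2=12, 10+4=14, 10+14=1, 10+18=5
a = 14: 14+2=16, 14+4=18, 14+14=5, 14+18=9
Distinct residues collected: {1, 3, 4, 5, 6, 9, 12, 14, 15, 16, 18, 19, 20}
|A + B| = 13 (out of 23 total residues).

A + B = {1, 3, 4, 5, 6, 9, 12, 14, 15, 16, 18, 19, 20}


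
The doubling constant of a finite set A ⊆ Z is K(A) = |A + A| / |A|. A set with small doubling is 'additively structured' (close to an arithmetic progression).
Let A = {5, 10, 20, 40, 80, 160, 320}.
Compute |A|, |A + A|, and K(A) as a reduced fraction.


|A| = 7.
Compute A + A by enumerating all 49 pairs.
A + A = {10, 15, 20, 25, 30, 40, 45, 50, 60, 80, 85, 90, 100, 120, 160, 165, 170, 180, 200, 240, 320, 325, 330, 340, 360, 400, 480, 640}, so |A + A| = 28.
K = |A + A| / |A| = 28/7 = 4/1 ≈ 4.0000.
Reference: AP of size 7 gives K = 13/7 ≈ 1.8571; a fully generic set of size 7 gives K ≈ 4.0000.

|A| = 7, |A + A| = 28, K = 28/7 = 4/1.


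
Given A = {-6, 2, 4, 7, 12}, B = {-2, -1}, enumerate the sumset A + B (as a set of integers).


A + B = {a + b : a ∈ A, b ∈ B}.
Enumerate all |A|·|B| = 5·2 = 10 pairs (a, b) and collect distinct sums.
a = -6: -6+-2=-8, -6+-1=-7
a = 2: 2+-2=0, 2+-1=1
a = 4: 4+-2=2, 4+-1=3
a = 7: 7+-2=5, 7+-1=6
a = 12: 12+-2=10, 12+-1=11
Collecting distinct sums: A + B = {-8, -7, 0, 1, 2, 3, 5, 6, 10, 11}
|A + B| = 10

A + B = {-8, -7, 0, 1, 2, 3, 5, 6, 10, 11}


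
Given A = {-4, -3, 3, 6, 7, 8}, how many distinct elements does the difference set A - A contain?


A - A = {a - a' : a, a' ∈ A}; |A| = 6.
Bounds: 2|A|-1 ≤ |A - A| ≤ |A|² - |A| + 1, i.e. 11 ≤ |A - A| ≤ 31.
Note: 0 ∈ A - A always (from a - a). The set is symmetric: if d ∈ A - A then -d ∈ A - A.
Enumerate nonzero differences d = a - a' with a > a' (then include -d):
Positive differences: {1, 2, 3, 4, 5, 6, 7, 9, 10, 11, 12}
Full difference set: {0} ∪ (positive diffs) ∪ (negative diffs).
|A - A| = 1 + 2·11 = 23 (matches direct enumeration: 23).

|A - A| = 23


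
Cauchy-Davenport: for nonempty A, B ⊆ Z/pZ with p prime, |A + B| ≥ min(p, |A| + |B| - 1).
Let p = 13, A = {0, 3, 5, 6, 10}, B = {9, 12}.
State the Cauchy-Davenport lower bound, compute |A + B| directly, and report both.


Cauchy-Davenport: |A + B| ≥ min(p, |A| + |B| - 1) for A, B nonempty in Z/pZ.
|A| = 5, |B| = 2, p = 13.
CD lower bound = min(13, 5 + 2 - 1) = min(13, 6) = 6.
Compute A + B mod 13 directly:
a = 0: 0+9=9, 0+12=12
a = 3: 3+9=12, 3+12=2
a = 5: 5+9=1, 5+12=4
a = 6: 6+9=2, 6+12=5
a = 10: 10+9=6, 10+12=9
A + B = {1, 2, 4, 5, 6, 9, 12}, so |A + B| = 7.
Verify: 7 ≥ 6? Yes ✓.

CD lower bound = 6, actual |A + B| = 7.


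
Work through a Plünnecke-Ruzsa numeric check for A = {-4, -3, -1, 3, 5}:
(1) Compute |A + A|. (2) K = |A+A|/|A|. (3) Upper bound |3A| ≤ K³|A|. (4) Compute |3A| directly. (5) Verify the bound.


|A| = 5.
Step 1: Compute A + A by enumerating all 25 pairs.
A + A = {-8, -7, -6, -5, -4, -2, -1, 0, 1, 2, 4, 6, 8, 10}, so |A + A| = 14.
Step 2: Doubling constant K = |A + A|/|A| = 14/5 = 14/5 ≈ 2.8000.
Step 3: Plünnecke-Ruzsa gives |3A| ≤ K³·|A| = (2.8000)³ · 5 ≈ 109.7600.
Step 4: Compute 3A = A + A + A directly by enumerating all triples (a,b,c) ∈ A³; |3A| = 24.
Step 5: Check 24 ≤ 109.7600? Yes ✓.

K = 14/5, Plünnecke-Ruzsa bound K³|A| ≈ 109.7600, |3A| = 24, inequality holds.


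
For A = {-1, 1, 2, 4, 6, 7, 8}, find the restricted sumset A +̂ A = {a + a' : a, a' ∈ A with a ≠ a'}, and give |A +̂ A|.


Restricted sumset: A +̂ A = {a + a' : a ∈ A, a' ∈ A, a ≠ a'}.
Equivalently, take A + A and drop any sum 2a that is achievable ONLY as a + a for a ∈ A (i.e. sums representable only with equal summands).
Enumerate pairs (a, a') with a < a' (symmetric, so each unordered pair gives one sum; this covers all a ≠ a'):
  -1 + 1 = 0
  -1 + 2 = 1
  -1 + 4 = 3
  -1 + 6 = 5
  -1 + 7 = 6
  -1 + 8 = 7
  1 + 2 = 3
  1 + 4 = 5
  1 + 6 = 7
  1 + 7 = 8
  1 + 8 = 9
  2 + 4 = 6
  2 + 6 = 8
  2 + 7 = 9
  2 + 8 = 10
  4 + 6 = 10
  4 + 7 = 11
  4 + 8 = 12
  6 + 7 = 13
  6 + 8 = 14
  7 + 8 = 15
Collected distinct sums: {0, 1, 3, 5, 6, 7, 8, 9, 10, 11, 12, 13, 14, 15}
|A +̂ A| = 14
(Reference bound: |A +̂ A| ≥ 2|A| - 3 for |A| ≥ 2, with |A| = 7 giving ≥ 11.)

|A +̂ A| = 14


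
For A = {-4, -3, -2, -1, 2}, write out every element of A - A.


A - A = {a - a' : a, a' ∈ A}.
Compute a - a' for each ordered pair (a, a'):
a = -4: -4--4=0, -4--3=-1, -4--2=-2, -4--1=-3, -4-2=-6
a = -3: -3--4=1, -3--3=0, -3--2=-1, -3--1=-2, -3-2=-5
a = -2: -2--4=2, -2--3=1, -2--2=0, -2--1=-1, -2-2=-4
a = -1: -1--4=3, -1--3=2, -1--2=1, -1--1=0, -1-2=-3
a = 2: 2--4=6, 2--3=5, 2--2=4, 2--1=3, 2-2=0
Collecting distinct values (and noting 0 appears from a-a):
A - A = {-6, -5, -4, -3, -2, -1, 0, 1, 2, 3, 4, 5, 6}
|A - A| = 13

A - A = {-6, -5, -4, -3, -2, -1, 0, 1, 2, 3, 4, 5, 6}


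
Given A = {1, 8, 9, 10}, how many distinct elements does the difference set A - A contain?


A - A = {a - a' : a, a' ∈ A}; |A| = 4.
Bounds: 2|A|-1 ≤ |A - A| ≤ |A|² - |A| + 1, i.e. 7 ≤ |A - A| ≤ 13.
Note: 0 ∈ A - A always (from a - a). The set is symmetric: if d ∈ A - A then -d ∈ A - A.
Enumerate nonzero differences d = a - a' with a > a' (then include -d):
Positive differences: {1, 2, 7, 8, 9}
Full difference set: {0} ∪ (positive diffs) ∪ (negative diffs).
|A - A| = 1 + 2·5 = 11 (matches direct enumeration: 11).

|A - A| = 11


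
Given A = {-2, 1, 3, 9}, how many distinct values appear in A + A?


A + A = {a + a' : a, a' ∈ A}; |A| = 4.
General bounds: 2|A| - 1 ≤ |A + A| ≤ |A|(|A|+1)/2, i.e. 7 ≤ |A + A| ≤ 10.
Lower bound 2|A|-1 is attained iff A is an arithmetic progression.
Enumerate sums a + a' for a ≤ a' (symmetric, so this suffices):
a = -2: -2+-2=-4, -2+1=-1, -2+3=1, -2+9=7
a = 1: 1+1=2, 1+3=4, 1+9=10
a = 3: 3+3=6, 3+9=12
a = 9: 9+9=18
Distinct sums: {-4, -1, 1, 2, 4, 6, 7, 10, 12, 18}
|A + A| = 10

|A + A| = 10


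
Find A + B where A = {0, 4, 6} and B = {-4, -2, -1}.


A + B = {a + b : a ∈ A, b ∈ B}.
Enumerate all |A|·|B| = 3·3 = 9 pairs (a, b) and collect distinct sums.
a = 0: 0+-4=-4, 0+-2=-2, 0+-1=-1
a = 4: 4+-4=0, 4+-2=2, 4+-1=3
a = 6: 6+-4=2, 6+-2=4, 6+-1=5
Collecting distinct sums: A + B = {-4, -2, -1, 0, 2, 3, 4, 5}
|A + B| = 8

A + B = {-4, -2, -1, 0, 2, 3, 4, 5}


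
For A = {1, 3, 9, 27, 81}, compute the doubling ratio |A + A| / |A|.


|A| = 5.
Compute A + A by enumerating all 25 pairs.
A + A = {2, 4, 6, 10, 12, 18, 28, 30, 36, 54, 82, 84, 90, 108, 162}, so |A + A| = 15.
K = |A + A| / |A| = 15/5 = 3/1 ≈ 3.0000.
Reference: AP of size 5 gives K = 9/5 ≈ 1.8000; a fully generic set of size 5 gives K ≈ 3.0000.

|A| = 5, |A + A| = 15, K = 15/5 = 3/1.


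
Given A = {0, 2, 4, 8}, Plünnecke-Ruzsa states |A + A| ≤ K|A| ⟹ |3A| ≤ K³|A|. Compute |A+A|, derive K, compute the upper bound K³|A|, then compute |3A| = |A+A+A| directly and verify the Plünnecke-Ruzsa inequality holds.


|A| = 4.
Step 1: Compute A + A by enumerating all 16 pairs.
A + A = {0, 2, 4, 6, 8, 10, 12, 16}, so |A + A| = 8.
Step 2: Doubling constant K = |A + A|/|A| = 8/4 = 8/4 ≈ 2.0000.
Step 3: Plünnecke-Ruzsa gives |3A| ≤ K³·|A| = (2.0000)³ · 4 ≈ 32.0000.
Step 4: Compute 3A = A + A + A directly by enumerating all triples (a,b,c) ∈ A³; |3A| = 12.
Step 5: Check 12 ≤ 32.0000? Yes ✓.

K = 8/4, Plünnecke-Ruzsa bound K³|A| ≈ 32.0000, |3A| = 12, inequality holds.


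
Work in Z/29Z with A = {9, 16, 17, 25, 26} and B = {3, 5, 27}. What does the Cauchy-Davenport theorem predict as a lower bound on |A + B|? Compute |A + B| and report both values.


Cauchy-Davenport: |A + B| ≥ min(p, |A| + |B| - 1) for A, B nonempty in Z/pZ.
|A| = 5, |B| = 3, p = 29.
CD lower bound = min(29, 5 + 3 - 1) = min(29, 7) = 7.
Compute A + B mod 29 directly:
a = 9: 9+3=12, 9+5=14, 9+27=7
a = 16: 16+3=19, 16+5=21, 16+27=14
a = 17: 17+3=20, 17+5=22, 17+27=15
a = 25: 25+3=28, 25+5=1, 25+27=23
a = 26: 26+3=0, 26+5=2, 26+27=24
A + B = {0, 1, 2, 7, 12, 14, 15, 19, 20, 21, 22, 23, 24, 28}, so |A + B| = 14.
Verify: 14 ≥ 7? Yes ✓.

CD lower bound = 7, actual |A + B| = 14.


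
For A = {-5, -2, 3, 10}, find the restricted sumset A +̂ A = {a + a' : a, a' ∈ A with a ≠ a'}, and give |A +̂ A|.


Restricted sumset: A +̂ A = {a + a' : a ∈ A, a' ∈ A, a ≠ a'}.
Equivalently, take A + A and drop any sum 2a that is achievable ONLY as a + a for a ∈ A (i.e. sums representable only with equal summands).
Enumerate pairs (a, a') with a < a' (symmetric, so each unordered pair gives one sum; this covers all a ≠ a'):
  -5 + -2 = -7
  -5 + 3 = -2
  -5 + 10 = 5
  -2 + 3 = 1
  -2 + 10 = 8
  3 + 10 = 13
Collected distinct sums: {-7, -2, 1, 5, 8, 13}
|A +̂ A| = 6
(Reference bound: |A +̂ A| ≥ 2|A| - 3 for |A| ≥ 2, with |A| = 4 giving ≥ 5.)

|A +̂ A| = 6


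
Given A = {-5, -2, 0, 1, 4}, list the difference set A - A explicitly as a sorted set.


A - A = {a - a' : a, a' ∈ A}.
Compute a - a' for each ordered pair (a, a'):
a = -5: -5--5=0, -5--2=-3, -5-0=-5, -5-1=-6, -5-4=-9
a = -2: -2--5=3, -2--2=0, -2-0=-2, -2-1=-3, -2-4=-6
a = 0: 0--5=5, 0--2=2, 0-0=0, 0-1=-1, 0-4=-4
a = 1: 1--5=6, 1--2=3, 1-0=1, 1-1=0, 1-4=-3
a = 4: 4--5=9, 4--2=6, 4-0=4, 4-1=3, 4-4=0
Collecting distinct values (and noting 0 appears from a-a):
A - A = {-9, -6, -5, -4, -3, -2, -1, 0, 1, 2, 3, 4, 5, 6, 9}
|A - A| = 15

A - A = {-9, -6, -5, -4, -3, -2, -1, 0, 1, 2, 3, 4, 5, 6, 9}


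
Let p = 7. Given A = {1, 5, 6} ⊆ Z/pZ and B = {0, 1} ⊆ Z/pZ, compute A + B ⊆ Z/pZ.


Work in Z/7Z: reduce every sum a + b modulo 7.
Enumerate all 6 pairs:
a = 1: 1+0=1, 1+1=2
a = 5: 5+0=5, 5+1=6
a = 6: 6+0=6, 6+1=0
Distinct residues collected: {0, 1, 2, 5, 6}
|A + B| = 5 (out of 7 total residues).

A + B = {0, 1, 2, 5, 6}


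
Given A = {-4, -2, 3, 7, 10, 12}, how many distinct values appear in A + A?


A + A = {a + a' : a, a' ∈ A}; |A| = 6.
General bounds: 2|A| - 1 ≤ |A + A| ≤ |A|(|A|+1)/2, i.e. 11 ≤ |A + A| ≤ 21.
Lower bound 2|A|-1 is attained iff A is an arithmetic progression.
Enumerate sums a + a' for a ≤ a' (symmetric, so this suffices):
a = -4: -4+-4=-8, -4+-2=-6, -4+3=-1, -4+7=3, -4+10=6, -4+12=8
a = -2: -2+-2=-4, -2+3=1, -2+7=5, -2+10=8, -2+12=10
a = 3: 3+3=6, 3+7=10, 3+10=13, 3+12=15
a = 7: 7+7=14, 7+10=17, 7+12=19
a = 10: 10+10=20, 10+12=22
a = 12: 12+12=24
Distinct sums: {-8, -6, -4, -1, 1, 3, 5, 6, 8, 10, 13, 14, 15, 17, 19, 20, 22, 24}
|A + A| = 18

|A + A| = 18


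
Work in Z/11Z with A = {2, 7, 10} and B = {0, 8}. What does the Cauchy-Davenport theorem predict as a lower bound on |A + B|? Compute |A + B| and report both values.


Cauchy-Davenport: |A + B| ≥ min(p, |A| + |B| - 1) for A, B nonempty in Z/pZ.
|A| = 3, |B| = 2, p = 11.
CD lower bound = min(11, 3 + 2 - 1) = min(11, 4) = 4.
Compute A + B mod 11 directly:
a = 2: 2+0=2, 2+8=10
a = 7: 7+0=7, 7+8=4
a = 10: 10+0=10, 10+8=7
A + B = {2, 4, 7, 10}, so |A + B| = 4.
Verify: 4 ≥ 4? Yes ✓.

CD lower bound = 4, actual |A + B| = 4.


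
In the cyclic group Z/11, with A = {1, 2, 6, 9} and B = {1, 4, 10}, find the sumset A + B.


Work in Z/11Z: reduce every sum a + b modulo 11.
Enumerate all 12 pairs:
a = 1: 1+1=2, 1+4=5, 1+10=0
a = 2: 2+1=3, 2+4=6, 2+10=1
a = 6: 6+1=7, 6+4=10, 6+10=5
a = 9: 9+1=10, 9+4=2, 9+10=8
Distinct residues collected: {0, 1, 2, 3, 5, 6, 7, 8, 10}
|A + B| = 9 (out of 11 total residues).

A + B = {0, 1, 2, 3, 5, 6, 7, 8, 10}


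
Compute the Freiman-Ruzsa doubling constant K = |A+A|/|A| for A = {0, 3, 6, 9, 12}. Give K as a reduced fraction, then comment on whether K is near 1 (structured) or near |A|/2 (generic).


|A| = 5.
Compute A + A by enumerating all 25 pairs.
A + A = {0, 3, 6, 9, 12, 15, 18, 21, 24}, so |A + A| = 9.
K = |A + A| / |A| = 9/5 (already in lowest terms) ≈ 1.8000.
Reference: AP of size 5 gives K = 9/5 ≈ 1.8000; a fully generic set of size 5 gives K ≈ 3.0000.

|A| = 5, |A + A| = 9, K = 9/5.


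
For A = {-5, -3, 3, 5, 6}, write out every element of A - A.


A - A = {a - a' : a, a' ∈ A}.
Compute a - a' for each ordered pair (a, a'):
a = -5: -5--5=0, -5--3=-2, -5-3=-8, -5-5=-10, -5-6=-11
a = -3: -3--5=2, -3--3=0, -3-3=-6, -3-5=-8, -3-6=-9
a = 3: 3--5=8, 3--3=6, 3-3=0, 3-5=-2, 3-6=-3
a = 5: 5--5=10, 5--3=8, 5-3=2, 5-5=0, 5-6=-1
a = 6: 6--5=11, 6--3=9, 6-3=3, 6-5=1, 6-6=0
Collecting distinct values (and noting 0 appears from a-a):
A - A = {-11, -10, -9, -8, -6, -3, -2, -1, 0, 1, 2, 3, 6, 8, 9, 10, 11}
|A - A| = 17

A - A = {-11, -10, -9, -8, -6, -3, -2, -1, 0, 1, 2, 3, 6, 8, 9, 10, 11}


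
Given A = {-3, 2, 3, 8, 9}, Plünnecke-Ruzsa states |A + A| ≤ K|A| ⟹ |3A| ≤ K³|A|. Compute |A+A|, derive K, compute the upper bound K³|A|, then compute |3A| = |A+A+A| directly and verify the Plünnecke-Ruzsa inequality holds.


|A| = 5.
Step 1: Compute A + A by enumerating all 25 pairs.
A + A = {-6, -1, 0, 4, 5, 6, 10, 11, 12, 16, 17, 18}, so |A + A| = 12.
Step 2: Doubling constant K = |A + A|/|A| = 12/5 = 12/5 ≈ 2.4000.
Step 3: Plünnecke-Ruzsa gives |3A| ≤ K³·|A| = (2.4000)³ · 5 ≈ 69.1200.
Step 4: Compute 3A = A + A + A directly by enumerating all triples (a,b,c) ∈ A³; |3A| = 22.
Step 5: Check 22 ≤ 69.1200? Yes ✓.

K = 12/5, Plünnecke-Ruzsa bound K³|A| ≈ 69.1200, |3A| = 22, inequality holds.


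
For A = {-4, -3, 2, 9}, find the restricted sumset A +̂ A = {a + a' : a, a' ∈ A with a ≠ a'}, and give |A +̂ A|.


Restricted sumset: A +̂ A = {a + a' : a ∈ A, a' ∈ A, a ≠ a'}.
Equivalently, take A + A and drop any sum 2a that is achievable ONLY as a + a for a ∈ A (i.e. sums representable only with equal summands).
Enumerate pairs (a, a') with a < a' (symmetric, so each unordered pair gives one sum; this covers all a ≠ a'):
  -4 + -3 = -7
  -4 + 2 = -2
  -4 + 9 = 5
  -3 + 2 = -1
  -3 + 9 = 6
  2 + 9 = 11
Collected distinct sums: {-7, -2, -1, 5, 6, 11}
|A +̂ A| = 6
(Reference bound: |A +̂ A| ≥ 2|A| - 3 for |A| ≥ 2, with |A| = 4 giving ≥ 5.)

|A +̂ A| = 6


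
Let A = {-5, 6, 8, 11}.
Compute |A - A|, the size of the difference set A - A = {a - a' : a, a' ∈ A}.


A - A = {a - a' : a, a' ∈ A}; |A| = 4.
Bounds: 2|A|-1 ≤ |A - A| ≤ |A|² - |A| + 1, i.e. 7 ≤ |A - A| ≤ 13.
Note: 0 ∈ A - A always (from a - a). The set is symmetric: if d ∈ A - A then -d ∈ A - A.
Enumerate nonzero differences d = a - a' with a > a' (then include -d):
Positive differences: {2, 3, 5, 11, 13, 16}
Full difference set: {0} ∪ (positive diffs) ∪ (negative diffs).
|A - A| = 1 + 2·6 = 13 (matches direct enumeration: 13).

|A - A| = 13


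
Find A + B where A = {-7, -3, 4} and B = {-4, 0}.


A + B = {a + b : a ∈ A, b ∈ B}.
Enumerate all |A|·|B| = 3·2 = 6 pairs (a, b) and collect distinct sums.
a = -7: -7+-4=-11, -7+0=-7
a = -3: -3+-4=-7, -3+0=-3
a = 4: 4+-4=0, 4+0=4
Collecting distinct sums: A + B = {-11, -7, -3, 0, 4}
|A + B| = 5

A + B = {-11, -7, -3, 0, 4}


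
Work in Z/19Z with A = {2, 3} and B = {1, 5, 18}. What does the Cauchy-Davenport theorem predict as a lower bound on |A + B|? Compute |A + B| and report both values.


Cauchy-Davenport: |A + B| ≥ min(p, |A| + |B| - 1) for A, B nonempty in Z/pZ.
|A| = 2, |B| = 3, p = 19.
CD lower bound = min(19, 2 + 3 - 1) = min(19, 4) = 4.
Compute A + B mod 19 directly:
a = 2: 2+1=3, 2+5=7, 2+18=1
a = 3: 3+1=4, 3+5=8, 3+18=2
A + B = {1, 2, 3, 4, 7, 8}, so |A + B| = 6.
Verify: 6 ≥ 4? Yes ✓.

CD lower bound = 4, actual |A + B| = 6.


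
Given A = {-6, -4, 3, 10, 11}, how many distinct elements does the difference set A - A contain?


A - A = {a - a' : a, a' ∈ A}; |A| = 5.
Bounds: 2|A|-1 ≤ |A - A| ≤ |A|² - |A| + 1, i.e. 9 ≤ |A - A| ≤ 21.
Note: 0 ∈ A - A always (from a - a). The set is symmetric: if d ∈ A - A then -d ∈ A - A.
Enumerate nonzero differences d = a - a' with a > a' (then include -d):
Positive differences: {1, 2, 7, 8, 9, 14, 15, 16, 17}
Full difference set: {0} ∪ (positive diffs) ∪ (negative diffs).
|A - A| = 1 + 2·9 = 19 (matches direct enumeration: 19).

|A - A| = 19


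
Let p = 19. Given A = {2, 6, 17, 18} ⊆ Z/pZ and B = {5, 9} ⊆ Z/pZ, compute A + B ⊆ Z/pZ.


Work in Z/19Z: reduce every sum a + b modulo 19.
Enumerate all 8 pairs:
a = 2: 2+5=7, 2+9=11
a = 6: 6+5=11, 6+9=15
a = 17: 17+5=3, 17+9=7
a = 18: 18+5=4, 18+9=8
Distinct residues collected: {3, 4, 7, 8, 11, 15}
|A + B| = 6 (out of 19 total residues).

A + B = {3, 4, 7, 8, 11, 15}


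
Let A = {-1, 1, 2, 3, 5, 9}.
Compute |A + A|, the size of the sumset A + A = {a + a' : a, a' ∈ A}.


A + A = {a + a' : a, a' ∈ A}; |A| = 6.
General bounds: 2|A| - 1 ≤ |A + A| ≤ |A|(|A|+1)/2, i.e. 11 ≤ |A + A| ≤ 21.
Lower bound 2|A|-1 is attained iff A is an arithmetic progression.
Enumerate sums a + a' for a ≤ a' (symmetric, so this suffices):
a = -1: -1+-1=-2, -1+1=0, -1+2=1, -1+3=2, -1+5=4, -1+9=8
a = 1: 1+1=2, 1+2=3, 1+3=4, 1+5=6, 1+9=10
a = 2: 2+2=4, 2+3=5, 2+5=7, 2+9=11
a = 3: 3+3=6, 3+5=8, 3+9=12
a = 5: 5+5=10, 5+9=14
a = 9: 9+9=18
Distinct sums: {-2, 0, 1, 2, 3, 4, 5, 6, 7, 8, 10, 11, 12, 14, 18}
|A + A| = 15

|A + A| = 15


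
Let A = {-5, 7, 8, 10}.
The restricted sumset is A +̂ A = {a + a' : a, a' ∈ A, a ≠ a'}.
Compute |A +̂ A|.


Restricted sumset: A +̂ A = {a + a' : a ∈ A, a' ∈ A, a ≠ a'}.
Equivalently, take A + A and drop any sum 2a that is achievable ONLY as a + a for a ∈ A (i.e. sums representable only with equal summands).
Enumerate pairs (a, a') with a < a' (symmetric, so each unordered pair gives one sum; this covers all a ≠ a'):
  -5 + 7 = 2
  -5 + 8 = 3
  -5 + 10 = 5
  7 + 8 = 15
  7 + 10 = 17
  8 + 10 = 18
Collected distinct sums: {2, 3, 5, 15, 17, 18}
|A +̂ A| = 6
(Reference bound: |A +̂ A| ≥ 2|A| - 3 for |A| ≥ 2, with |A| = 4 giving ≥ 5.)

|A +̂ A| = 6


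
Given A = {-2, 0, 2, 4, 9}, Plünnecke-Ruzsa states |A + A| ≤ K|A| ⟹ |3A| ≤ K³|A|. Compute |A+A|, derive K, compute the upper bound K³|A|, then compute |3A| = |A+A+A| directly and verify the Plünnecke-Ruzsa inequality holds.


|A| = 5.
Step 1: Compute A + A by enumerating all 25 pairs.
A + A = {-4, -2, 0, 2, 4, 6, 7, 8, 9, 11, 13, 18}, so |A + A| = 12.
Step 2: Doubling constant K = |A + A|/|A| = 12/5 = 12/5 ≈ 2.4000.
Step 3: Plünnecke-Ruzsa gives |3A| ≤ K³·|A| = (2.4000)³ · 5 ≈ 69.1200.
Step 4: Compute 3A = A + A + A directly by enumerating all triples (a,b,c) ∈ A³; |3A| = 22.
Step 5: Check 22 ≤ 69.1200? Yes ✓.

K = 12/5, Plünnecke-Ruzsa bound K³|A| ≈ 69.1200, |3A| = 22, inequality holds.


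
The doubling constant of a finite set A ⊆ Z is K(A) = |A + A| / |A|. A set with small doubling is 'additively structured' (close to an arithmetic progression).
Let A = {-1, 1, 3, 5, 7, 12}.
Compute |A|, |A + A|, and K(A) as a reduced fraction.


|A| = 6.
Compute A + A by enumerating all 36 pairs.
A + A = {-2, 0, 2, 4, 6, 8, 10, 11, 12, 13, 14, 15, 17, 19, 24}, so |A + A| = 15.
K = |A + A| / |A| = 15/6 = 5/2 ≈ 2.5000.
Reference: AP of size 6 gives K = 11/6 ≈ 1.8333; a fully generic set of size 6 gives K ≈ 3.5000.

|A| = 6, |A + A| = 15, K = 15/6 = 5/2.


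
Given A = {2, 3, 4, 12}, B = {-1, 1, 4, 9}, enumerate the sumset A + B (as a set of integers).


A + B = {a + b : a ∈ A, b ∈ B}.
Enumerate all |A|·|B| = 4·4 = 16 pairs (a, b) and collect distinct sums.
a = 2: 2+-1=1, 2+1=3, 2+4=6, 2+9=11
a = 3: 3+-1=2, 3+1=4, 3+4=7, 3+9=12
a = 4: 4+-1=3, 4+1=5, 4+4=8, 4+9=13
a = 12: 12+-1=11, 12+1=13, 12+4=16, 12+9=21
Collecting distinct sums: A + B = {1, 2, 3, 4, 5, 6, 7, 8, 11, 12, 13, 16, 21}
|A + B| = 13

A + B = {1, 2, 3, 4, 5, 6, 7, 8, 11, 12, 13, 16, 21}


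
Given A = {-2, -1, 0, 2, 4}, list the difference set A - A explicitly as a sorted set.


A - A = {a - a' : a, a' ∈ A}.
Compute a - a' for each ordered pair (a, a'):
a = -2: -2--2=0, -2--1=-1, -2-0=-2, -2-2=-4, -2-4=-6
a = -1: -1--2=1, -1--1=0, -1-0=-1, -1-2=-3, -1-4=-5
a = 0: 0--2=2, 0--1=1, 0-0=0, 0-2=-2, 0-4=-4
a = 2: 2--2=4, 2--1=3, 2-0=2, 2-2=0, 2-4=-2
a = 4: 4--2=6, 4--1=5, 4-0=4, 4-2=2, 4-4=0
Collecting distinct values (and noting 0 appears from a-a):
A - A = {-6, -5, -4, -3, -2, -1, 0, 1, 2, 3, 4, 5, 6}
|A - A| = 13

A - A = {-6, -5, -4, -3, -2, -1, 0, 1, 2, 3, 4, 5, 6}


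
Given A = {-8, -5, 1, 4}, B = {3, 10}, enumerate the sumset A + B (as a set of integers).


A + B = {a + b : a ∈ A, b ∈ B}.
Enumerate all |A|·|B| = 4·2 = 8 pairs (a, b) and collect distinct sums.
a = -8: -8+3=-5, -8+10=2
a = -5: -5+3=-2, -5+10=5
a = 1: 1+3=4, 1+10=11
a = 4: 4+3=7, 4+10=14
Collecting distinct sums: A + B = {-5, -2, 2, 4, 5, 7, 11, 14}
|A + B| = 8

A + B = {-5, -2, 2, 4, 5, 7, 11, 14}


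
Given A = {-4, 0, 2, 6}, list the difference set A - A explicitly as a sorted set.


A - A = {a - a' : a, a' ∈ A}.
Compute a - a' for each ordered pair (a, a'):
a = -4: -4--4=0, -4-0=-4, -4-2=-6, -4-6=-10
a = 0: 0--4=4, 0-0=0, 0-2=-2, 0-6=-6
a = 2: 2--4=6, 2-0=2, 2-2=0, 2-6=-4
a = 6: 6--4=10, 6-0=6, 6-2=4, 6-6=0
Collecting distinct values (and noting 0 appears from a-a):
A - A = {-10, -6, -4, -2, 0, 2, 4, 6, 10}
|A - A| = 9

A - A = {-10, -6, -4, -2, 0, 2, 4, 6, 10}


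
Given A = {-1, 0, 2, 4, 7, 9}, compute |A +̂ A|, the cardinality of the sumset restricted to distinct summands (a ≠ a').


Restricted sumset: A +̂ A = {a + a' : a ∈ A, a' ∈ A, a ≠ a'}.
Equivalently, take A + A and drop any sum 2a that is achievable ONLY as a + a for a ∈ A (i.e. sums representable only with equal summands).
Enumerate pairs (a, a') with a < a' (symmetric, so each unordered pair gives one sum; this covers all a ≠ a'):
  -1 + 0 = -1
  -1 + 2 = 1
  -1 + 4 = 3
  -1 + 7 = 6
  -1 + 9 = 8
  0 + 2 = 2
  0 + 4 = 4
  0 + 7 = 7
  0 + 9 = 9
  2 + 4 = 6
  2 + 7 = 9
  2 + 9 = 11
  4 + 7 = 11
  4 + 9 = 13
  7 + 9 = 16
Collected distinct sums: {-1, 1, 2, 3, 4, 6, 7, 8, 9, 11, 13, 16}
|A +̂ A| = 12
(Reference bound: |A +̂ A| ≥ 2|A| - 3 for |A| ≥ 2, with |A| = 6 giving ≥ 9.)

|A +̂ A| = 12


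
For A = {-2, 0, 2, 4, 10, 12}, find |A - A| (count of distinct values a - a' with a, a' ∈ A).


A - A = {a - a' : a, a' ∈ A}; |A| = 6.
Bounds: 2|A|-1 ≤ |A - A| ≤ |A|² - |A| + 1, i.e. 11 ≤ |A - A| ≤ 31.
Note: 0 ∈ A - A always (from a - a). The set is symmetric: if d ∈ A - A then -d ∈ A - A.
Enumerate nonzero differences d = a - a' with a > a' (then include -d):
Positive differences: {2, 4, 6, 8, 10, 12, 14}
Full difference set: {0} ∪ (positive diffs) ∪ (negative diffs).
|A - A| = 1 + 2·7 = 15 (matches direct enumeration: 15).

|A - A| = 15


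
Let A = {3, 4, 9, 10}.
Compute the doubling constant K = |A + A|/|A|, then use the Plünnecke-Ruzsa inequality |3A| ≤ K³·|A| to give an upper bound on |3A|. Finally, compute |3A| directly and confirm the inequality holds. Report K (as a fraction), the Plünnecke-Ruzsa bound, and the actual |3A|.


|A| = 4.
Step 1: Compute A + A by enumerating all 16 pairs.
A + A = {6, 7, 8, 12, 13, 14, 18, 19, 20}, so |A + A| = 9.
Step 2: Doubling constant K = |A + A|/|A| = 9/4 = 9/4 ≈ 2.2500.
Step 3: Plünnecke-Ruzsa gives |3A| ≤ K³·|A| = (2.2500)³ · 4 ≈ 45.5625.
Step 4: Compute 3A = A + A + A directly by enumerating all triples (a,b,c) ∈ A³; |3A| = 16.
Step 5: Check 16 ≤ 45.5625? Yes ✓.

K = 9/4, Plünnecke-Ruzsa bound K³|A| ≈ 45.5625, |3A| = 16, inequality holds.


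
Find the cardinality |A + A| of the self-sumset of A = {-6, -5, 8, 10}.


A + A = {a + a' : a, a' ∈ A}; |A| = 4.
General bounds: 2|A| - 1 ≤ |A + A| ≤ |A|(|A|+1)/2, i.e. 7 ≤ |A + A| ≤ 10.
Lower bound 2|A|-1 is attained iff A is an arithmetic progression.
Enumerate sums a + a' for a ≤ a' (symmetric, so this suffices):
a = -6: -6+-6=-12, -6+-5=-11, -6+8=2, -6+10=4
a = -5: -5+-5=-10, -5+8=3, -5+10=5
a = 8: 8+8=16, 8+10=18
a = 10: 10+10=20
Distinct sums: {-12, -11, -10, 2, 3, 4, 5, 16, 18, 20}
|A + A| = 10

|A + A| = 10


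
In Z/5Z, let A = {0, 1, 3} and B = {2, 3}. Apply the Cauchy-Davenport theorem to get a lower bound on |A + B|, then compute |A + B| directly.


Cauchy-Davenport: |A + B| ≥ min(p, |A| + |B| - 1) for A, B nonempty in Z/pZ.
|A| = 3, |B| = 2, p = 5.
CD lower bound = min(5, 3 + 2 - 1) = min(5, 4) = 4.
Compute A + B mod 5 directly:
a = 0: 0+2=2, 0+3=3
a = 1: 1+2=3, 1+3=4
a = 3: 3+2=0, 3+3=1
A + B = {0, 1, 2, 3, 4}, so |A + B| = 5.
Verify: 5 ≥ 4? Yes ✓.

CD lower bound = 4, actual |A + B| = 5.


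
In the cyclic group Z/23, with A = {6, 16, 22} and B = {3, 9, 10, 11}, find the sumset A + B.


Work in Z/23Z: reduce every sum a + b modulo 23.
Enumerate all 12 pairs:
a = 6: 6+3=9, 6+9=15, 6+10=16, 6+11=17
a = 16: 16+3=19, 16+9=2, 16+10=3, 16+11=4
a = 22: 22+3=2, 22+9=8, 22+10=9, 22+11=10
Distinct residues collected: {2, 3, 4, 8, 9, 10, 15, 16, 17, 19}
|A + B| = 10 (out of 23 total residues).

A + B = {2, 3, 4, 8, 9, 10, 15, 16, 17, 19}


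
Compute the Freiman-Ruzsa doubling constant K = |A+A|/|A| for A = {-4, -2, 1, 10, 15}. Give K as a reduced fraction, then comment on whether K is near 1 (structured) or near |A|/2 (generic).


|A| = 5.
Compute A + A by enumerating all 25 pairs.
A + A = {-8, -6, -4, -3, -1, 2, 6, 8, 11, 13, 16, 20, 25, 30}, so |A + A| = 14.
K = |A + A| / |A| = 14/5 (already in lowest terms) ≈ 2.8000.
Reference: AP of size 5 gives K = 9/5 ≈ 1.8000; a fully generic set of size 5 gives K ≈ 3.0000.

|A| = 5, |A + A| = 14, K = 14/5.


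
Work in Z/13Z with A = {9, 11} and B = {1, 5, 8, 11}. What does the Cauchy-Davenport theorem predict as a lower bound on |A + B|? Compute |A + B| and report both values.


Cauchy-Davenport: |A + B| ≥ min(p, |A| + |B| - 1) for A, B nonempty in Z/pZ.
|A| = 2, |B| = 4, p = 13.
CD lower bound = min(13, 2 + 4 - 1) = min(13, 5) = 5.
Compute A + B mod 13 directly:
a = 9: 9+1=10, 9+5=1, 9+8=4, 9+11=7
a = 11: 11+1=12, 11+5=3, 11+8=6, 11+11=9
A + B = {1, 3, 4, 6, 7, 9, 10, 12}, so |A + B| = 8.
Verify: 8 ≥ 5? Yes ✓.

CD lower bound = 5, actual |A + B| = 8.


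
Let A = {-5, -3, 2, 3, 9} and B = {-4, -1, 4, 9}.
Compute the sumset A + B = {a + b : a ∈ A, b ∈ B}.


A + B = {a + b : a ∈ A, b ∈ B}.
Enumerate all |A|·|B| = 5·4 = 20 pairs (a, b) and collect distinct sums.
a = -5: -5+-4=-9, -5+-1=-6, -5+4=-1, -5+9=4
a = -3: -3+-4=-7, -3+-1=-4, -3+4=1, -3+9=6
a = 2: 2+-4=-2, 2+-1=1, 2+4=6, 2+9=11
a = 3: 3+-4=-1, 3+-1=2, 3+4=7, 3+9=12
a = 9: 9+-4=5, 9+-1=8, 9+4=13, 9+9=18
Collecting distinct sums: A + B = {-9, -7, -6, -4, -2, -1, 1, 2, 4, 5, 6, 7, 8, 11, 12, 13, 18}
|A + B| = 17

A + B = {-9, -7, -6, -4, -2, -1, 1, 2, 4, 5, 6, 7, 8, 11, 12, 13, 18}


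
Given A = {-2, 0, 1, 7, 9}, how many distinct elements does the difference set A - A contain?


A - A = {a - a' : a, a' ∈ A}; |A| = 5.
Bounds: 2|A|-1 ≤ |A - A| ≤ |A|² - |A| + 1, i.e. 9 ≤ |A - A| ≤ 21.
Note: 0 ∈ A - A always (from a - a). The set is symmetric: if d ∈ A - A then -d ∈ A - A.
Enumerate nonzero differences d = a - a' with a > a' (then include -d):
Positive differences: {1, 2, 3, 6, 7, 8, 9, 11}
Full difference set: {0} ∪ (positive diffs) ∪ (negative diffs).
|A - A| = 1 + 2·8 = 17 (matches direct enumeration: 17).

|A - A| = 17


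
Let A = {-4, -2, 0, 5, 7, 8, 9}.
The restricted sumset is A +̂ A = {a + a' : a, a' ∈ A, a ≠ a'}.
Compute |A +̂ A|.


Restricted sumset: A +̂ A = {a + a' : a ∈ A, a' ∈ A, a ≠ a'}.
Equivalently, take A + A and drop any sum 2a that is achievable ONLY as a + a for a ∈ A (i.e. sums representable only with equal summands).
Enumerate pairs (a, a') with a < a' (symmetric, so each unordered pair gives one sum; this covers all a ≠ a'):
  -4 + -2 = -6
  -4 + 0 = -4
  -4 + 5 = 1
  -4 + 7 = 3
  -4 + 8 = 4
  -4 + 9 = 5
  -2 + 0 = -2
  -2 + 5 = 3
  -2 + 7 = 5
  -2 + 8 = 6
  -2 + 9 = 7
  0 + 5 = 5
  0 + 7 = 7
  0 + 8 = 8
  0 + 9 = 9
  5 + 7 = 12
  5 + 8 = 13
  5 + 9 = 14
  7 + 8 = 15
  7 + 9 = 16
  8 + 9 = 17
Collected distinct sums: {-6, -4, -2, 1, 3, 4, 5, 6, 7, 8, 9, 12, 13, 14, 15, 16, 17}
|A +̂ A| = 17
(Reference bound: |A +̂ A| ≥ 2|A| - 3 for |A| ≥ 2, with |A| = 7 giving ≥ 11.)

|A +̂ A| = 17


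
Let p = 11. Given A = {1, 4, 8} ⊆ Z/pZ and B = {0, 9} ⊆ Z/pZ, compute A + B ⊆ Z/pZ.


Work in Z/11Z: reduce every sum a + b modulo 11.
Enumerate all 6 pairs:
a = 1: 1+0=1, 1+9=10
a = 4: 4+0=4, 4+9=2
a = 8: 8+0=8, 8+9=6
Distinct residues collected: {1, 2, 4, 6, 8, 10}
|A + B| = 6 (out of 11 total residues).

A + B = {1, 2, 4, 6, 8, 10}


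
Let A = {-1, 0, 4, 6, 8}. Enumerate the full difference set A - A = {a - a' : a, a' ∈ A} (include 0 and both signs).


A - A = {a - a' : a, a' ∈ A}.
Compute a - a' for each ordered pair (a, a'):
a = -1: -1--1=0, -1-0=-1, -1-4=-5, -1-6=-7, -1-8=-9
a = 0: 0--1=1, 0-0=0, 0-4=-4, 0-6=-6, 0-8=-8
a = 4: 4--1=5, 4-0=4, 4-4=0, 4-6=-2, 4-8=-4
a = 6: 6--1=7, 6-0=6, 6-4=2, 6-6=0, 6-8=-2
a = 8: 8--1=9, 8-0=8, 8-4=4, 8-6=2, 8-8=0
Collecting distinct values (and noting 0 appears from a-a):
A - A = {-9, -8, -7, -6, -5, -4, -2, -1, 0, 1, 2, 4, 5, 6, 7, 8, 9}
|A - A| = 17

A - A = {-9, -8, -7, -6, -5, -4, -2, -1, 0, 1, 2, 4, 5, 6, 7, 8, 9}


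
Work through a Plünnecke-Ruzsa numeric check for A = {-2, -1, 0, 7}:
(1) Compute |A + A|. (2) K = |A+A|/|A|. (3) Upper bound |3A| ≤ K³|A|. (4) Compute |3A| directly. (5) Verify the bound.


|A| = 4.
Step 1: Compute A + A by enumerating all 16 pairs.
A + A = {-4, -3, -2, -1, 0, 5, 6, 7, 14}, so |A + A| = 9.
Step 2: Doubling constant K = |A + A|/|A| = 9/4 = 9/4 ≈ 2.2500.
Step 3: Plünnecke-Ruzsa gives |3A| ≤ K³·|A| = (2.2500)³ · 4 ≈ 45.5625.
Step 4: Compute 3A = A + A + A directly by enumerating all triples (a,b,c) ∈ A³; |3A| = 16.
Step 5: Check 16 ≤ 45.5625? Yes ✓.

K = 9/4, Plünnecke-Ruzsa bound K³|A| ≈ 45.5625, |3A| = 16, inequality holds.


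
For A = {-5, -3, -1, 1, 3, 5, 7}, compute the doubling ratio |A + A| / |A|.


|A| = 7.
Compute A + A by enumerating all 49 pairs.
A + A = {-10, -8, -6, -4, -2, 0, 2, 4, 6, 8, 10, 12, 14}, so |A + A| = 13.
K = |A + A| / |A| = 13/7 (already in lowest terms) ≈ 1.8571.
Reference: AP of size 7 gives K = 13/7 ≈ 1.8571; a fully generic set of size 7 gives K ≈ 4.0000.

|A| = 7, |A + A| = 13, K = 13/7.


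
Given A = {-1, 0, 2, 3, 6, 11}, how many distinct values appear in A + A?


A + A = {a + a' : a, a' ∈ A}; |A| = 6.
General bounds: 2|A| - 1 ≤ |A + A| ≤ |A|(|A|+1)/2, i.e. 11 ≤ |A + A| ≤ 21.
Lower bound 2|A|-1 is attained iff A is an arithmetic progression.
Enumerate sums a + a' for a ≤ a' (symmetric, so this suffices):
a = -1: -1+-1=-2, -1+0=-1, -1+2=1, -1+3=2, -1+6=5, -1+11=10
a = 0: 0+0=0, 0+2=2, 0+3=3, 0+6=6, 0+11=11
a = 2: 2+2=4, 2+3=5, 2+6=8, 2+11=13
a = 3: 3+3=6, 3+6=9, 3+11=14
a = 6: 6+6=12, 6+11=17
a = 11: 11+11=22
Distinct sums: {-2, -1, 0, 1, 2, 3, 4, 5, 6, 8, 9, 10, 11, 12, 13, 14, 17, 22}
|A + A| = 18

|A + A| = 18


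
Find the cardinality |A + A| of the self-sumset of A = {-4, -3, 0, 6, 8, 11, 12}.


A + A = {a + a' : a, a' ∈ A}; |A| = 7.
General bounds: 2|A| - 1 ≤ |A + A| ≤ |A|(|A|+1)/2, i.e. 13 ≤ |A + A| ≤ 28.
Lower bound 2|A|-1 is attained iff A is an arithmetic progression.
Enumerate sums a + a' for a ≤ a' (symmetric, so this suffices):
a = -4: -4+-4=-8, -4+-3=-7, -4+0=-4, -4+6=2, -4+8=4, -4+11=7, -4+12=8
a = -3: -3+-3=-6, -3+0=-3, -3+6=3, -3+8=5, -3+11=8, -3+12=9
a = 0: 0+0=0, 0+6=6, 0+8=8, 0+11=11, 0+12=12
a = 6: 6+6=12, 6+8=14, 6+11=17, 6+12=18
a = 8: 8+8=16, 8+11=19, 8+12=20
a = 11: 11+11=22, 11+12=23
a = 12: 12+12=24
Distinct sums: {-8, -7, -6, -4, -3, 0, 2, 3, 4, 5, 6, 7, 8, 9, 11, 12, 14, 16, 17, 18, 19, 20, 22, 23, 24}
|A + A| = 25

|A + A| = 25


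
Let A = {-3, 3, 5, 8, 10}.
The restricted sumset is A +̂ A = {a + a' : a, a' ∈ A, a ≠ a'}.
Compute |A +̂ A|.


Restricted sumset: A +̂ A = {a + a' : a ∈ A, a' ∈ A, a ≠ a'}.
Equivalently, take A + A and drop any sum 2a that is achievable ONLY as a + a for a ∈ A (i.e. sums representable only with equal summands).
Enumerate pairs (a, a') with a < a' (symmetric, so each unordered pair gives one sum; this covers all a ≠ a'):
  -3 + 3 = 0
  -3 + 5 = 2
  -3 + 8 = 5
  -3 + 10 = 7
  3 + 5 = 8
  3 + 8 = 11
  3 + 10 = 13
  5 + 8 = 13
  5 + 10 = 15
  8 + 10 = 18
Collected distinct sums: {0, 2, 5, 7, 8, 11, 13, 15, 18}
|A +̂ A| = 9
(Reference bound: |A +̂ A| ≥ 2|A| - 3 for |A| ≥ 2, with |A| = 5 giving ≥ 7.)

|A +̂ A| = 9


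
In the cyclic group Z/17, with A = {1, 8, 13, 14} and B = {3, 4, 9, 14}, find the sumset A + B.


Work in Z/17Z: reduce every sum a + b modulo 17.
Enumerate all 16 pairs:
a = 1: 1+3=4, 1+4=5, 1+9=10, 1+14=15
a = 8: 8+3=11, 8+4=12, 8+9=0, 8+14=5
a = 13: 13+3=16, 13+4=0, 13+9=5, 13+14=10
a = 14: 14+3=0, 14+4=1, 14+9=6, 14+14=11
Distinct residues collected: {0, 1, 4, 5, 6, 10, 11, 12, 15, 16}
|A + B| = 10 (out of 17 total residues).

A + B = {0, 1, 4, 5, 6, 10, 11, 12, 15, 16}


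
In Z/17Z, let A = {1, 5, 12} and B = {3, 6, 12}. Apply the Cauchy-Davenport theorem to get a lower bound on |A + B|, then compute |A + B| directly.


Cauchy-Davenport: |A + B| ≥ min(p, |A| + |B| - 1) for A, B nonempty in Z/pZ.
|A| = 3, |B| = 3, p = 17.
CD lower bound = min(17, 3 + 3 - 1) = min(17, 5) = 5.
Compute A + B mod 17 directly:
a = 1: 1+3=4, 1+6=7, 1+12=13
a = 5: 5+3=8, 5+6=11, 5+12=0
a = 12: 12+3=15, 12+6=1, 12+12=7
A + B = {0, 1, 4, 7, 8, 11, 13, 15}, so |A + B| = 8.
Verify: 8 ≥ 5? Yes ✓.

CD lower bound = 5, actual |A + B| = 8.


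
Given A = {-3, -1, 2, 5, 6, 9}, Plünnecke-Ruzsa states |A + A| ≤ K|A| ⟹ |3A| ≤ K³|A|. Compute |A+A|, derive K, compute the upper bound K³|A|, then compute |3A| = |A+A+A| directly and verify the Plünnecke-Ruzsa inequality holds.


|A| = 6.
Step 1: Compute A + A by enumerating all 36 pairs.
A + A = {-6, -4, -2, -1, 1, 2, 3, 4, 5, 6, 7, 8, 10, 11, 12, 14, 15, 18}, so |A + A| = 18.
Step 2: Doubling constant K = |A + A|/|A| = 18/6 = 18/6 ≈ 3.0000.
Step 3: Plünnecke-Ruzsa gives |3A| ≤ K³·|A| = (3.0000)³ · 6 ≈ 162.0000.
Step 4: Compute 3A = A + A + A directly by enumerating all triples (a,b,c) ∈ A³; |3A| = 32.
Step 5: Check 32 ≤ 162.0000? Yes ✓.

K = 18/6, Plünnecke-Ruzsa bound K³|A| ≈ 162.0000, |3A| = 32, inequality holds.


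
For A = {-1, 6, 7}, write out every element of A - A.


A - A = {a - a' : a, a' ∈ A}.
Compute a - a' for each ordered pair (a, a'):
a = -1: -1--1=0, -1-6=-7, -1-7=-8
a = 6: 6--1=7, 6-6=0, 6-7=-1
a = 7: 7--1=8, 7-6=1, 7-7=0
Collecting distinct values (and noting 0 appears from a-a):
A - A = {-8, -7, -1, 0, 1, 7, 8}
|A - A| = 7

A - A = {-8, -7, -1, 0, 1, 7, 8}


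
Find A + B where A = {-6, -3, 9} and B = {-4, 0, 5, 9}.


A + B = {a + b : a ∈ A, b ∈ B}.
Enumerate all |A|·|B| = 3·4 = 12 pairs (a, b) and collect distinct sums.
a = -6: -6+-4=-10, -6+0=-6, -6+5=-1, -6+9=3
a = -3: -3+-4=-7, -3+0=-3, -3+5=2, -3+9=6
a = 9: 9+-4=5, 9+0=9, 9+5=14, 9+9=18
Collecting distinct sums: A + B = {-10, -7, -6, -3, -1, 2, 3, 5, 6, 9, 14, 18}
|A + B| = 12

A + B = {-10, -7, -6, -3, -1, 2, 3, 5, 6, 9, 14, 18}


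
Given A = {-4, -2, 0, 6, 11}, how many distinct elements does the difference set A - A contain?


A - A = {a - a' : a, a' ∈ A}; |A| = 5.
Bounds: 2|A|-1 ≤ |A - A| ≤ |A|² - |A| + 1, i.e. 9 ≤ |A - A| ≤ 21.
Note: 0 ∈ A - A always (from a - a). The set is symmetric: if d ∈ A - A then -d ∈ A - A.
Enumerate nonzero differences d = a - a' with a > a' (then include -d):
Positive differences: {2, 4, 5, 6, 8, 10, 11, 13, 15}
Full difference set: {0} ∪ (positive diffs) ∪ (negative diffs).
|A - A| = 1 + 2·9 = 19 (matches direct enumeration: 19).

|A - A| = 19


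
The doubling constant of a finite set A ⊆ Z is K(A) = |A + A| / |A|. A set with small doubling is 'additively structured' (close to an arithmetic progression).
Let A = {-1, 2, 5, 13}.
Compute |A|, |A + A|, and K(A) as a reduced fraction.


|A| = 4.
Compute A + A by enumerating all 16 pairs.
A + A = {-2, 1, 4, 7, 10, 12, 15, 18, 26}, so |A + A| = 9.
K = |A + A| / |A| = 9/4 (already in lowest terms) ≈ 2.2500.
Reference: AP of size 4 gives K = 7/4 ≈ 1.7500; a fully generic set of size 4 gives K ≈ 2.5000.

|A| = 4, |A + A| = 9, K = 9/4.


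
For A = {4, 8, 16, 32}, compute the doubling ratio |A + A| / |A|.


|A| = 4.
Compute A + A by enumerating all 16 pairs.
A + A = {8, 12, 16, 20, 24, 32, 36, 40, 48, 64}, so |A + A| = 10.
K = |A + A| / |A| = 10/4 = 5/2 ≈ 2.5000.
Reference: AP of size 4 gives K = 7/4 ≈ 1.7500; a fully generic set of size 4 gives K ≈ 2.5000.

|A| = 4, |A + A| = 10, K = 10/4 = 5/2.


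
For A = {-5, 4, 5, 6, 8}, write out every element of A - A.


A - A = {a - a' : a, a' ∈ A}.
Compute a - a' for each ordered pair (a, a'):
a = -5: -5--5=0, -5-4=-9, -5-5=-10, -5-6=-11, -5-8=-13
a = 4: 4--5=9, 4-4=0, 4-5=-1, 4-6=-2, 4-8=-4
a = 5: 5--5=10, 5-4=1, 5-5=0, 5-6=-1, 5-8=-3
a = 6: 6--5=11, 6-4=2, 6-5=1, 6-6=0, 6-8=-2
a = 8: 8--5=13, 8-4=4, 8-5=3, 8-6=2, 8-8=0
Collecting distinct values (and noting 0 appears from a-a):
A - A = {-13, -11, -10, -9, -4, -3, -2, -1, 0, 1, 2, 3, 4, 9, 10, 11, 13}
|A - A| = 17

A - A = {-13, -11, -10, -9, -4, -3, -2, -1, 0, 1, 2, 3, 4, 9, 10, 11, 13}


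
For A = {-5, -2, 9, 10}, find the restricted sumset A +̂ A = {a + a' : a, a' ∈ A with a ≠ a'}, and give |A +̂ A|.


Restricted sumset: A +̂ A = {a + a' : a ∈ A, a' ∈ A, a ≠ a'}.
Equivalently, take A + A and drop any sum 2a that is achievable ONLY as a + a for a ∈ A (i.e. sums representable only with equal summands).
Enumerate pairs (a, a') with a < a' (symmetric, so each unordered pair gives one sum; this covers all a ≠ a'):
  -5 + -2 = -7
  -5 + 9 = 4
  -5 + 10 = 5
  -2 + 9 = 7
  -2 + 10 = 8
  9 + 10 = 19
Collected distinct sums: {-7, 4, 5, 7, 8, 19}
|A +̂ A| = 6
(Reference bound: |A +̂ A| ≥ 2|A| - 3 for |A| ≥ 2, with |A| = 4 giving ≥ 5.)

|A +̂ A| = 6


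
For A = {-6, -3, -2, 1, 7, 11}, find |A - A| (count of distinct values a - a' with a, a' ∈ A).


A - A = {a - a' : a, a' ∈ A}; |A| = 6.
Bounds: 2|A|-1 ≤ |A - A| ≤ |A|² - |A| + 1, i.e. 11 ≤ |A - A| ≤ 31.
Note: 0 ∈ A - A always (from a - a). The set is symmetric: if d ∈ A - A then -d ∈ A - A.
Enumerate nonzero differences d = a - a' with a > a' (then include -d):
Positive differences: {1, 3, 4, 6, 7, 9, 10, 13, 14, 17}
Full difference set: {0} ∪ (positive diffs) ∪ (negative diffs).
|A - A| = 1 + 2·10 = 21 (matches direct enumeration: 21).

|A - A| = 21


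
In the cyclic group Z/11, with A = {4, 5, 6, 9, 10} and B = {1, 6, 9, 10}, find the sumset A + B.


Work in Z/11Z: reduce every sum a + b modulo 11.
Enumerate all 20 pairs:
a = 4: 4+1=5, 4+6=10, 4+9=2, 4+10=3
a = 5: 5+1=6, 5+6=0, 5+9=3, 5+10=4
a = 6: 6+1=7, 6+6=1, 6+9=4, 6+10=5
a = 9: 9+1=10, 9+6=4, 9+9=7, 9+10=8
a = 10: 10+1=0, 10+6=5, 10+9=8, 10+10=9
Distinct residues collected: {0, 1, 2, 3, 4, 5, 6, 7, 8, 9, 10}
|A + B| = 11 (out of 11 total residues).

A + B = {0, 1, 2, 3, 4, 5, 6, 7, 8, 9, 10}


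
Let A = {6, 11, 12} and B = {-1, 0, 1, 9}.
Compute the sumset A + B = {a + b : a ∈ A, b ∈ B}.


A + B = {a + b : a ∈ A, b ∈ B}.
Enumerate all |A|·|B| = 3·4 = 12 pairs (a, b) and collect distinct sums.
a = 6: 6+-1=5, 6+0=6, 6+1=7, 6+9=15
a = 11: 11+-1=10, 11+0=11, 11+1=12, 11+9=20
a = 12: 12+-1=11, 12+0=12, 12+1=13, 12+9=21
Collecting distinct sums: A + B = {5, 6, 7, 10, 11, 12, 13, 15, 20, 21}
|A + B| = 10

A + B = {5, 6, 7, 10, 11, 12, 13, 15, 20, 21}


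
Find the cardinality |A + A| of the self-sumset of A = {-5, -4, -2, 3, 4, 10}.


A + A = {a + a' : a, a' ∈ A}; |A| = 6.
General bounds: 2|A| - 1 ≤ |A + A| ≤ |A|(|A|+1)/2, i.e. 11 ≤ |A + A| ≤ 21.
Lower bound 2|A|-1 is attained iff A is an arithmetic progression.
Enumerate sums a + a' for a ≤ a' (symmetric, so this suffices):
a = -5: -5+-5=-10, -5+-4=-9, -5+-2=-7, -5+3=-2, -5+4=-1, -5+10=5
a = -4: -4+-4=-8, -4+-2=-6, -4+3=-1, -4+4=0, -4+10=6
a = -2: -2+-2=-4, -2+3=1, -2+4=2, -2+10=8
a = 3: 3+3=6, 3+4=7, 3+10=13
a = 4: 4+4=8, 4+10=14
a = 10: 10+10=20
Distinct sums: {-10, -9, -8, -7, -6, -4, -2, -1, 0, 1, 2, 5, 6, 7, 8, 13, 14, 20}
|A + A| = 18

|A + A| = 18
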